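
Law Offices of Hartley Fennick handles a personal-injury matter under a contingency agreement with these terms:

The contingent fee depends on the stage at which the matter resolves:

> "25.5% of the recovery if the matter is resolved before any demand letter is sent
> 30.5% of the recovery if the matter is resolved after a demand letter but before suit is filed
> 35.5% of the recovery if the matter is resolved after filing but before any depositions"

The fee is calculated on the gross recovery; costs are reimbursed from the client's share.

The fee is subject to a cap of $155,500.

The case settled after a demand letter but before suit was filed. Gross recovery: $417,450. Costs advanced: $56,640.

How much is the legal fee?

$127,322.25

Fee base is the gross recovery, $417,450; costs are reimbursed separately.
The matter settled after a demand letter but before suit was filed, so the 30.5% rate applies.
$417,450 × 30.5% = $127,322.25
$127,322.25 is under the $155,500 cap.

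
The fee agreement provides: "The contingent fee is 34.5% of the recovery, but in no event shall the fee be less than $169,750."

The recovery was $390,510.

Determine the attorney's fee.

34.5% of $390,510 = $134,725.95
That is below the $169,750 minimum, so the minimum applies.

$169,750.00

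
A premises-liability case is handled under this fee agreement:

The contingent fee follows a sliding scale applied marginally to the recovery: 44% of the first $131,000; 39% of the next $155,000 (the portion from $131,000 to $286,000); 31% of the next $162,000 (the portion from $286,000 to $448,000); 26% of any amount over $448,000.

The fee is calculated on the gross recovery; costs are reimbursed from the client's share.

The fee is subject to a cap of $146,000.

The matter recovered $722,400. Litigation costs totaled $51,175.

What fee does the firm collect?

$146,000.00

Fee base is the gross recovery, $722,400; costs are reimbursed separately.
First $131,000 at 44% = $57,640.00
Next $155,000 at 39% = $60,450.00
Next $162,000 at 31% = $50,220.00
Remaining $274,400 at 26% = $71,344.00
Fee: $57,640.00 + $60,450.00 + $50,220.00 + $71,344.00 = $239,654.00
$239,654.00 exceeds the $146,000 cap, so the fee is capped at $146,000.00.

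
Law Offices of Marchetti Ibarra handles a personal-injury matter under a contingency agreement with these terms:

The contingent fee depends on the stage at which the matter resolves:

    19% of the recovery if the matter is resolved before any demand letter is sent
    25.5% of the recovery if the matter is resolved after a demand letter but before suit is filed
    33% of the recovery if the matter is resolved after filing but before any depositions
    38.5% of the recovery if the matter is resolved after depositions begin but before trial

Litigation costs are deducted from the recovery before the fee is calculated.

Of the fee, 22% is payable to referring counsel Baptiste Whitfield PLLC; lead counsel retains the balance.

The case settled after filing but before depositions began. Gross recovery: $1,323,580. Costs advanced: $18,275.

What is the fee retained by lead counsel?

Fee base (net of costs): $1,323,580 − $18,275 = $1,305,305
The matter settled after filing but before depositions began, so the 33% rate applies.
$1,305,305 × 33% = $430,750.65
Referral share: 22% of $430,750.65 = $94,765.14; lead counsel retains $430,750.65 − $94,765.14 = $335,985.51.

$335,985.51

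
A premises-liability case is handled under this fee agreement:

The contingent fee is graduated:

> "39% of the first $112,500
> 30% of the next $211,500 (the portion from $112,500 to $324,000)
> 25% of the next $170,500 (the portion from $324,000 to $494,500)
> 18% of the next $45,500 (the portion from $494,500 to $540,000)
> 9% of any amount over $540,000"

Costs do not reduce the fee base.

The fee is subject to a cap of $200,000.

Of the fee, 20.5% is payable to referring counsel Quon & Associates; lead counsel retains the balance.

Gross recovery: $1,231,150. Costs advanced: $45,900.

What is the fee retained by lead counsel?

Fee base is the gross recovery, $1,231,150; costs are reimbursed separately.
First $112,500 at 39% = $43,875.00
Next $211,500 at 30% = $63,450.00
Next $170,500 at 25% = $42,625.00
Next $45,500 at 18% = $8,190.00
Remaining $691,150 at 9% = $62,203.50
Fee: $43,875.00 + $63,450.00 + $42,625.00 + $8,190.00 + $62,203.50 = $220,343.50
$220,343.50 exceeds the $200,000 cap, so the fee is capped at $200,000.00.
Referral share: 20.5% of $200,000.00 = $41,000.00; lead counsel retains $200,000.00 − $41,000.00 = $159,000.00.

$159,000.00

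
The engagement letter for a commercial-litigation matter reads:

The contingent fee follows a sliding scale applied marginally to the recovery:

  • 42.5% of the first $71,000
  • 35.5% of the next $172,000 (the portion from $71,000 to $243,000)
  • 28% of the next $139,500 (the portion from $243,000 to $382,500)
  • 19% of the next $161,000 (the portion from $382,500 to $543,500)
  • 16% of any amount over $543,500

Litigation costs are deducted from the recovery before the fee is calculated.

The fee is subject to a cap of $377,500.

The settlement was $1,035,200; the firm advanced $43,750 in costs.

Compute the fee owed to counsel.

Fee base (net of costs): $1,035,200 − $43,750 = $991,450
First $71,000 at 42.5% = $30,175.00
Next $172,000 at 35.5% = $61,060.00
Next $139,500 at 28% = $39,060.00
Next $161,000 at 19% = $30,590.00
Remaining $447,950 at 16% = $71,672.00
Fee: $30,175.00 + $61,060.00 + $39,060.00 + $30,590.00 + $71,672.00 = $232,557.00
$232,557.00 is under the $377,500 cap.

$232,557.00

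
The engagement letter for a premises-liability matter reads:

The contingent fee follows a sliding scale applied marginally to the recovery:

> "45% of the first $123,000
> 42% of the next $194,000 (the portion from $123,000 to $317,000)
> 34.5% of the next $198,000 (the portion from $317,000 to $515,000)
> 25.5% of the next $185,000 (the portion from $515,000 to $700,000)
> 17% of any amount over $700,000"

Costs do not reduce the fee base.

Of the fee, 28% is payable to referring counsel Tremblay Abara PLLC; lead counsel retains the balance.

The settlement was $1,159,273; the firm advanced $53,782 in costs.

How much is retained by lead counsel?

$237,881.82

Fee base is the gross recovery, $1,159,273; costs are reimbursed separately.
First $123,000 at 45% = $55,350.00
Next $194,000 at 42% = $81,480.00
Next $198,000 at 34.5% = $68,310.00
Next $185,000 at 25.5% = $47,175.00
Remaining $459,273 at 17% = $78,076.41
Fee: $55,350.00 + $81,480.00 + $68,310.00 + $47,175.00 + $78,076.41 = $330,391.41
Referral share: 28% of $330,391.41 = $92,509.59; lead counsel retains $330,391.41 − $92,509.59 = $237,881.82.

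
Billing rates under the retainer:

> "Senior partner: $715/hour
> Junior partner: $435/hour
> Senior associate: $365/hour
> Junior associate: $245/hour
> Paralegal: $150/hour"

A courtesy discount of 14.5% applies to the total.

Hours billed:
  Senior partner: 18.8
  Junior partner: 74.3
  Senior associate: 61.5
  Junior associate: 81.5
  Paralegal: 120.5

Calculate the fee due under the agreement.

$90,845.89

Senior partner: 18.8 × $715 = $13,442.00
Junior partner: 74.3 × $435 = $32,320.50
Senior associate: 61.5 × $365 = $22,447.50
Junior associate: 81.5 × $245 = $19,967.50
Paralegal: 120.5 × $150 = $18,075.00
Subtotal: $106,252.50
Less 14.5% discount: −$15,406.61
Total: $106,252.50 − $15,406.61 = $90,845.89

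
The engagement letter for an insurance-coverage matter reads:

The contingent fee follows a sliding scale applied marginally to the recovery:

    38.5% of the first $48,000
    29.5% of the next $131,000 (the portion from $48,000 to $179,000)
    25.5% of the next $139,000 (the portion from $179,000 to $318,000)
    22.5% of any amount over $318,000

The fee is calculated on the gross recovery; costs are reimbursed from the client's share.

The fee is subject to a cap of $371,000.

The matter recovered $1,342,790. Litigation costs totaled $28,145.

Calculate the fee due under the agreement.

$323,147.75

Fee base is the gross recovery, $1,342,790; costs are reimbursed separately.
First $48,000 at 38.5% = $18,480.00
Next $131,000 at 29.5% = $38,645.00
Next $139,000 at 25.5% = $35,445.00
Remaining $1,024,790 at 22.5% = $230,577.75
Fee: $18,480.00 + $38,645.00 + $35,445.00 + $230,577.75 = $323,147.75
$323,147.75 is under the $371,000 cap.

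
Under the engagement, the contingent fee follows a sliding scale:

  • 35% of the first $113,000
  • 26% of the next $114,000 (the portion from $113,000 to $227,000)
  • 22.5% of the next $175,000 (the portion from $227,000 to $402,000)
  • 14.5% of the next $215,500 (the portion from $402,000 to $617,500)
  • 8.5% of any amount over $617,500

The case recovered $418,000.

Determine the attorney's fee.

$110,885.00

First $113,000 at 35% = $39,550.00
Next $114,000 at 26% = $29,640.00
Next $175,000 at 22.5% = $39,375.00
Remaining $16,000 at 14.5% = $2,320.00
Fee: $39,550.00 + $29,640.00 + $39,375.00 + $2,320.00 = $110,885.00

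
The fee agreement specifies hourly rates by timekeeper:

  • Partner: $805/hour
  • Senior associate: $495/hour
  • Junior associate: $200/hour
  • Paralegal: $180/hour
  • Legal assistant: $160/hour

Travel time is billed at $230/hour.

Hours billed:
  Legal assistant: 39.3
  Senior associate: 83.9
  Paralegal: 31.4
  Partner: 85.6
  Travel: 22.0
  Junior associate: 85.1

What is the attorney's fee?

$144,458.50

Partner: 85.6 × $805 = $68,908.00
Senior associate: 83.9 × $495 = $41,530.50
Junior associate: 85.1 × $200 = $17,020.00
Paralegal: 31.4 × $180 = $5,652.00
Legal assistant: 39.3 × $160 = $6,288.00
Subtotal: $68,908.00 + $41,530.50 + $17,020.00 + $5,652.00 + $6,288.00 = $139,398.50
Travel: 22.0 × $230 = $5,060.00
Total: $139,398.50 + $5,060.00 = $144,458.50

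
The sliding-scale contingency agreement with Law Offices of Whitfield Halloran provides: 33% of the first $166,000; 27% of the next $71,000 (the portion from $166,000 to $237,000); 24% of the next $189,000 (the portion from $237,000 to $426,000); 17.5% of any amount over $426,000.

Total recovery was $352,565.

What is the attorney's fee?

First $166,000 at 33% = $54,780.00
Next $71,000 at 27% = $19,170.00
Remaining $115,565 at 24% = $27,735.60
Fee: $54,780.00 + $19,170.00 + $27,735.60 = $101,685.60

$101,685.60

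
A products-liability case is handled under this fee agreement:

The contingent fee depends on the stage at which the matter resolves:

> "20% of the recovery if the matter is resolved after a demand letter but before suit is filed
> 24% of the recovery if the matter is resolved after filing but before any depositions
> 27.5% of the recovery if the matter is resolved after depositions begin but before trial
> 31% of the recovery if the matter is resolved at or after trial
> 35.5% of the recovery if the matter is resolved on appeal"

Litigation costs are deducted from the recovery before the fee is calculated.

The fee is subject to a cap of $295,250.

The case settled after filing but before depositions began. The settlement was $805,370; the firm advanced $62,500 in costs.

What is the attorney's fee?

Fee base (net of costs): $805,370 − $62,500 = $742,870
The matter settled after filing but before depositions began, so the 24% rate applies.
$742,870 × 24% = $178,288.80
$178,288.80 is under the $295,250 cap.

$178,288.80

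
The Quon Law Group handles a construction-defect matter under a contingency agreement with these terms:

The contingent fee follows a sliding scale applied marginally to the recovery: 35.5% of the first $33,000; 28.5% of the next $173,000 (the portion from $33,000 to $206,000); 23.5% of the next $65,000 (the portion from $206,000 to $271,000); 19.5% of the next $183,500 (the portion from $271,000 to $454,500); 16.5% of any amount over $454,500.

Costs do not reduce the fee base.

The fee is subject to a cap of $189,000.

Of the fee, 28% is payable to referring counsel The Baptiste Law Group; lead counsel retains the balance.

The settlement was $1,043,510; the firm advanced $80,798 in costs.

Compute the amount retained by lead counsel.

$136,080.00

Fee base is the gross recovery, $1,043,510; costs are reimbursed separately.
First $33,000 at 35.5% = $11,715.00
Next $173,000 at 28.5% = $49,305.00
Next $65,000 at 23.5% = $15,275.00
Next $183,500 at 19.5% = $35,782.50
Remaining $589,010 at 16.5% = $97,186.65
Fee: $11,715.00 + $49,305.00 + $15,275.00 + $35,782.50 + $97,186.65 = $209,264.15
$209,264.15 exceeds the $189,000 cap, so the fee is capped at $189,000.00.
Referral share: 28% of $189,000.00 = $52,920.00; lead counsel retains $189,000.00 − $52,920.00 = $136,080.00.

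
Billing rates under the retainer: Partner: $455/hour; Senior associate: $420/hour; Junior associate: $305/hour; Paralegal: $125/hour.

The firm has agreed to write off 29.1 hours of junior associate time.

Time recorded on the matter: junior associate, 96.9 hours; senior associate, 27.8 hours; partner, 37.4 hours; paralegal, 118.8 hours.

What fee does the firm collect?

$64,222.00

Partner: 37.4 × $455 = $17,017.00
Senior associate: 27.8 × $420 = $11,676.00
Junior associate: 96.9 × $305 = $29,554.50
Paralegal: 118.8 × $125 = $14,850.00
Subtotal: $73,097.50
Write-off: 29.1 × $305 = $8,875.50
Total: $73,097.50 − $8,875.50 = $64,222.00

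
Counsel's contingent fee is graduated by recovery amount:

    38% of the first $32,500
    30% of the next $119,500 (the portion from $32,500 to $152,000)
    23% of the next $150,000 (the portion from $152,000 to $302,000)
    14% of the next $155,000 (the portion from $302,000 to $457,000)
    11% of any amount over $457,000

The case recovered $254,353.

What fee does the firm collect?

First $32,500 at 38% = $12,350.00
Next $119,500 at 30% = $35,850.00
Remaining $102,353 at 23% = $23,541.19
Fee: $12,350.00 + $35,850.00 + $23,541.19 = $71,741.19

$71,741.19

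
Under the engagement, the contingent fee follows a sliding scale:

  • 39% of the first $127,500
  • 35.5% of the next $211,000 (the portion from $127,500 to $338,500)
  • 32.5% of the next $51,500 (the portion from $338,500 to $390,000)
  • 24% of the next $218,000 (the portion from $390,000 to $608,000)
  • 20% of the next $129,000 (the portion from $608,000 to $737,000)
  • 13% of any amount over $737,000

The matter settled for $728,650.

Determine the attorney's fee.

First $127,500 at 39% = $49,725.00
Next $211,000 at 35.5% = $74,905.00
Next $51,500 at 32.5% = $16,737.50
Next $218,000 at 24% = $52,320.00
Remaining $120,650 at 20% = $24,130.00
Fee: $49,725.00 + $74,905.00 + $16,737.50 + $52,320.00 + $24,130.00 = $217,817.50

$217,817.50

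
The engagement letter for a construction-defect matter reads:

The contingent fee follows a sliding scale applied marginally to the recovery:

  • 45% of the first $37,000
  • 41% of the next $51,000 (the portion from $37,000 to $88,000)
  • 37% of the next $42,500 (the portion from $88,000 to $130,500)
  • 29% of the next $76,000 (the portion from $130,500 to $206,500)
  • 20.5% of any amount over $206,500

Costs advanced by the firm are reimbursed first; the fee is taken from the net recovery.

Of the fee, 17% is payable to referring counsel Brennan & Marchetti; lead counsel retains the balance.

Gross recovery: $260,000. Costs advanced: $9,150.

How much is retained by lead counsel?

$70,065.90

Fee base (net of costs): $260,000 − $9,150 = $250,850
First $37,000 at 45% = $16,650.00
Next $51,000 at 41% = $20,910.00
Next $42,500 at 37% = $15,725.00
Next $76,000 at 29% = $22,040.00
Remaining $44,350 at 20.5% = $9,091.75
Fee: $16,650.00 + $20,910.00 + $15,725.00 + $22,040.00 + $9,091.75 = $84,416.75
Referral share: 17% of $84,416.75 = $14,350.85; lead counsel retains $84,416.75 − $14,350.85 = $70,065.90.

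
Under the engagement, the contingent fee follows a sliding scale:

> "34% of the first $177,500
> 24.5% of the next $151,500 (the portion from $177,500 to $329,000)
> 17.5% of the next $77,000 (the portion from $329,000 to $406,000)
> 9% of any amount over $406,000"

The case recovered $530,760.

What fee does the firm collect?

First $177,500 at 34% = $60,350.00
Next $151,500 at 24.5% = $37,117.50
Next $77,000 at 17.5% = $13,475.00
Remaining $124,760 at 9% = $11,228.40
Fee: $60,350.00 + $37,117.50 + $13,475.00 + $11,228.40 = $122,170.90

$122,170.90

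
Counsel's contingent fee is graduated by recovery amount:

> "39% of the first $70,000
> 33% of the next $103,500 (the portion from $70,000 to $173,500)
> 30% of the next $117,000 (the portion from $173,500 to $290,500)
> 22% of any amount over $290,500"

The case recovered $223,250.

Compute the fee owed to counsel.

$76,380.00

First $70,000 at 39% = $27,300.00
Next $103,500 at 33% = $34,155.00
Remaining $49,750 at 30% = $14,925.00
Fee: $27,300.00 + $34,155.00 + $14,925.00 = $76,380.00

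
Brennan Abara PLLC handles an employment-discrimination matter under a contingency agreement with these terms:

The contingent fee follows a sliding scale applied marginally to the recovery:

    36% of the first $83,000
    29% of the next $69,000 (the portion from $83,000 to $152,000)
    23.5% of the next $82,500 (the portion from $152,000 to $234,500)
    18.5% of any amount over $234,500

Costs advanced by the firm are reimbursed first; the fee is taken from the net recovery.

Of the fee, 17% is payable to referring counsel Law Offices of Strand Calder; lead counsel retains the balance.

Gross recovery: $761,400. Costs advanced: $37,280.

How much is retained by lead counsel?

$132,681.48

Fee base (net of costs): $761,400 − $37,280 = $724,120
First $83,000 at 36% = $29,880.00
Next $69,000 at 29% = $20,010.00
Next $82,500 at 23.5% = $19,387.50
Remaining $489,620 at 18.5% = $90,579.70
Fee: $29,880.00 + $20,010.00 + $19,387.50 + $90,579.70 = $159,857.20
Referral share: 17% of $159,857.20 = $27,175.72; lead counsel retains $159,857.20 − $27,175.72 = $132,681.48.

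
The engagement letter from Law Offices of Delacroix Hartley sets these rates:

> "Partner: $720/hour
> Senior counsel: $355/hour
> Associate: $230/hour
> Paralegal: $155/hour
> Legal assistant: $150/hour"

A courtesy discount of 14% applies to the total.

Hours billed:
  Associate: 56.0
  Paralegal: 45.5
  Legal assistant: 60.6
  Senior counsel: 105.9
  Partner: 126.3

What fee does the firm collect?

Partner: 126.3 × $720 = $90,936.00
Senior counsel: 105.9 × $355 = $37,594.50
Associate: 56.0 × $230 = $12,880.00
Paralegal: 45.5 × $155 = $7,052.50
Legal assistant: 60.6 × $150 = $9,090.00
Subtotal: $157,553.00
Less 14% discount: −$22,057.42
Total: $157,553.00 − $22,057.42 = $135,495.58

$135,495.58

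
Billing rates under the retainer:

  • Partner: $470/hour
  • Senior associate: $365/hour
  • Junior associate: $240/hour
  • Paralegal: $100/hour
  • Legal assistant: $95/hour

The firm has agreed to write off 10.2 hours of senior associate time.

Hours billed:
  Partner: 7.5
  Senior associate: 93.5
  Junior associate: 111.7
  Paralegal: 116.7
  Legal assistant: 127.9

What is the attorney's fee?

Partner: 7.5 × $470 = $3,525.00
Senior associate: 93.5 × $365 = $34,127.50
Junior associate: 111.7 × $240 = $26,808.00
Paralegal: 116.7 × $100 = $11,670.00
Legal assistant: 127.9 × $95 = $12,150.50
Subtotal: $88,281.00
Write-off: 10.2 × $365 = $3,723.00
Total: $88,281.00 − $3,723.00 = $84,558.00

$84,558.00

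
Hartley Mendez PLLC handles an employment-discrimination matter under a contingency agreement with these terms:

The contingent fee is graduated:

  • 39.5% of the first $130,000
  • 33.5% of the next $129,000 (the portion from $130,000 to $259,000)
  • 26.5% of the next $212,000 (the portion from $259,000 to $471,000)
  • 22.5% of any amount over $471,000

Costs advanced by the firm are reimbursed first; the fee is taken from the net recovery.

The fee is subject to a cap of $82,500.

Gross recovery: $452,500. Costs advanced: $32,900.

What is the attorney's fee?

$82,500.00

Fee base (net of costs): $452,500 − $32,900 = $419,600
First $130,000 at 39.5% = $51,350.00
Next $129,000 at 33.5% = $43,215.00
Remaining $160,600 at 26.5% = $42,559.00
Fee: $51,350.00 + $43,215.00 + $42,559.00 = $137,124.00
$137,124.00 exceeds the $82,500 cap, so the fee is capped at $82,500.00.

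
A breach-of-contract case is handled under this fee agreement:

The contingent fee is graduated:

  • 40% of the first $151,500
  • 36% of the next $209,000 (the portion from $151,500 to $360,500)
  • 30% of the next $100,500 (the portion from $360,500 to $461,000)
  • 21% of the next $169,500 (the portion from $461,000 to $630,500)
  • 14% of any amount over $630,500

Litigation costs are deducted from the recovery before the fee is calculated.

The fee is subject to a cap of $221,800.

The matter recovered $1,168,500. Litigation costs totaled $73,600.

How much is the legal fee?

$221,800.00

Fee base (net of costs): $1,168,500 − $73,600 = $1,094,900
First $151,500 at 40% = $60,600.00
Next $209,000 at 36% = $75,240.00
Next $100,500 at 30% = $30,150.00
Next $169,500 at 21% = $35,595.00
Remaining $464,400 at 14% = $65,016.00
Fee: $60,600.00 + $75,240.00 + $30,150.00 + $35,595.00 + $65,016.00 = $266,601.00
$266,601.00 exceeds the $221,800 cap, so the fee is capped at $221,800.00.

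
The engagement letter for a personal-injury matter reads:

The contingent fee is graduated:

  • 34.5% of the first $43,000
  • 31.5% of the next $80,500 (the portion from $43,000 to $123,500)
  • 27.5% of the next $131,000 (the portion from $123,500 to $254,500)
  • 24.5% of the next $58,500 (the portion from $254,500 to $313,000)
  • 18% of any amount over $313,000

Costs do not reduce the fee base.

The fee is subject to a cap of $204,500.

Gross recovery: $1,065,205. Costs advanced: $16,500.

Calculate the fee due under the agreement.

Fee base is the gross recovery, $1,065,205; costs are reimbursed separately.
First $43,000 at 34.5% = $14,835.00
Next $80,500 at 31.5% = $25,357.50
Next $131,000 at 27.5% = $36,025.00
Next $58,500 at 24.5% = $14,332.50
Remaining $752,205 at 18% = $135,396.90
Fee: $14,835.00 + $25,357.50 + $36,025.00 + $14,332.50 + $135,396.90 = $225,946.90
$225,946.90 exceeds the $204,500 cap, so the fee is capped at $204,500.00.

$204,500.00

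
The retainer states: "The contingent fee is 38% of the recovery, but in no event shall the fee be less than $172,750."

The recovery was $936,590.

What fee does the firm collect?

$355,904.20

38% of $936,590 = $355,904.20
That exceeds the $172,750 minimum.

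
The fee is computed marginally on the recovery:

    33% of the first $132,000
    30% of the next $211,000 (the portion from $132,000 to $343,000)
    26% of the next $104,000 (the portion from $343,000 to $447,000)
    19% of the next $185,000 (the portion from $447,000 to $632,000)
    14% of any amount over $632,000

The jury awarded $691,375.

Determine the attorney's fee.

$177,362.50

First $132,000 at 33% = $43,560.00
Next $211,000 at 30% = $63,300.00
Next $104,000 at 26% = $27,040.00
Next $185,000 at 19% = $35,150.00
Remaining $59,375 at 14% = $8,312.50
Fee: $43,560.00 + $63,300.00 + $27,040.00 + $35,150.00 + $8,312.50 = $177,362.50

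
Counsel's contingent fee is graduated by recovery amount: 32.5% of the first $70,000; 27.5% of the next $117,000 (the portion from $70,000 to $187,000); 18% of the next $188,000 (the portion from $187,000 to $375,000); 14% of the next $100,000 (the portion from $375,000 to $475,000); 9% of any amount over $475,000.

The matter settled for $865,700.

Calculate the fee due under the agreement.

First $70,000 at 32.5% = $22,750.00
Next $117,000 at 27.5% = $32,175.00
Next $188,000 at 18% = $33,840.00
Next $100,000 at 14% = $14,000.00
Remaining $390,700 at 9% = $35,163.00
Fee: $22,750.00 + $32,175.00 + $33,840.00 + $14,000.00 + $35,163.00 = $137,928.00

$137,928.00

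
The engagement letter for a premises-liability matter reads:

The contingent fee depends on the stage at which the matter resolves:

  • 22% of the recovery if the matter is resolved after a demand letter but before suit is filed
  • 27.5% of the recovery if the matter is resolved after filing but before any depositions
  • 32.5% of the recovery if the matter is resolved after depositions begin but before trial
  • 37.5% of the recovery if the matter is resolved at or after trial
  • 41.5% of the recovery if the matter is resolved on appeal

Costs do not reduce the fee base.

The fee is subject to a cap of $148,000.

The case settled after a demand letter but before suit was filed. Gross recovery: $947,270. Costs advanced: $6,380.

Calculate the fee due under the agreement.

Fee base is the gross recovery, $947,270; costs are reimbursed separately.
The matter settled after a demand letter but before suit was filed, so the 22% rate applies.
$947,270 × 22% = $208,399.40
$208,399.40 exceeds the $148,000 cap, so the fee is capped at $148,000.00.

$148,000.00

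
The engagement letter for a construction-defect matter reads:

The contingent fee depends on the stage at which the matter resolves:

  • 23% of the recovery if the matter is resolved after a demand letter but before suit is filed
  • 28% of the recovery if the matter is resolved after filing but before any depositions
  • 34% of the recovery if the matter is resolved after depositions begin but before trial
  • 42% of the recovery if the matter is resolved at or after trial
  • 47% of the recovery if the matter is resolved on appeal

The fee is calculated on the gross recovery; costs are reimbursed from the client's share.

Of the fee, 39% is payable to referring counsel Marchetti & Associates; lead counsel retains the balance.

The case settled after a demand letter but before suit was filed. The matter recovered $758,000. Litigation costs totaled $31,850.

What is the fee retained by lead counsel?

$106,347.40

Fee base is the gross recovery, $758,000; costs are reimbursed separately.
The matter settled after a demand letter but before suit was filed, so the 23% rate applies.
$758,000 × 23% = $174,340.00
Referral share: 39% of $174,340.00 = $67,992.60; lead counsel retains $174,340.00 − $67,992.60 = $106,347.40.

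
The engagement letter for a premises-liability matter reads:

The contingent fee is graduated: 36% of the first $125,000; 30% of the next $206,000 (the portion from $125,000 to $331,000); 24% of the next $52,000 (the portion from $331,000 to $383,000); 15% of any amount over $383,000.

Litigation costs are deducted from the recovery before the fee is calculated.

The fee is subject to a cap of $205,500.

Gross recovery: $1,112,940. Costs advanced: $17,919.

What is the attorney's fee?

Fee base (net of costs): $1,112,940 − $17,919 = $1,095,021
First $125,000 at 36% = $45,000.00
Next $206,000 at 30% = $61,800.00
Next $52,000 at 24% = $12,480.00
Remaining $712,021 at 15% = $106,803.15
Fee: $45,000.00 + $61,800.00 + $12,480.00 + $106,803.15 = $226,083.15
$226,083.15 exceeds the $205,500 cap, so the fee is capped at $205,500.00.

$205,500.00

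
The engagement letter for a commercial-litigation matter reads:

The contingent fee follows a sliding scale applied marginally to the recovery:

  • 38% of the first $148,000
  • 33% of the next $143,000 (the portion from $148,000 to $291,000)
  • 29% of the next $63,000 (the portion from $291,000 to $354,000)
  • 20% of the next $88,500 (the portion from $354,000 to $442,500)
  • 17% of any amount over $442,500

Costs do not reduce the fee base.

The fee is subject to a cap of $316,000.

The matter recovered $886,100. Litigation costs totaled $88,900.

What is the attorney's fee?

Fee base is the gross recovery, $886,100; costs are reimbursed separately.
First $148,000 at 38% = $56,240.00
Next $143,000 at 33% = $47,190.00
Next $63,000 at 29% = $18,270.00
Next $88,500 at 20% = $17,700.00
Remaining $443,600 at 17% = $75,412.00
Fee: $56,240.00 + $47,190.00 + $18,270.00 + $17,700.00 + $75,412.00 = $214,812.00
$214,812.00 is under the $316,000 cap.

$214,812.00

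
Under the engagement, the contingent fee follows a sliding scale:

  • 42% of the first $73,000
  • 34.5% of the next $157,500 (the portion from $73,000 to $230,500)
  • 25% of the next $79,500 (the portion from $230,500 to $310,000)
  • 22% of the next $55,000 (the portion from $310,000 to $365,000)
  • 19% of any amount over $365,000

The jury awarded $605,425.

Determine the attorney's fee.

First $73,000 at 42% = $30,660.00
Next $157,500 at 34.5% = $54,337.50
Next $79,500 at 25% = $19,875.00
Next $55,000 at 22% = $12,100.00
Remaining $240,425 at 19% = $45,680.75
Fee: $30,660.00 + $54,337.50 + $19,875.00 + $12,100.00 + $45,680.75 = $162,653.25

$162,653.25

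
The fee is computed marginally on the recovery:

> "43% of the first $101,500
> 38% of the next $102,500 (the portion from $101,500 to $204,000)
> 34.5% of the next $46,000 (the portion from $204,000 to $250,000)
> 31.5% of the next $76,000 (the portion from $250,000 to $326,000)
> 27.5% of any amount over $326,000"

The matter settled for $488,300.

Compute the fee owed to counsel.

$167,037.50

First $101,500 at 43% = $43,645.00
Next $102,500 at 38% = $38,950.00
Next $46,000 at 34.5% = $15,870.00
Next $76,000 at 31.5% = $23,940.00
Remaining $162,300 at 27.5% = $44,632.50
Fee: $43,645.00 + $38,950.00 + $15,870.00 + $23,940.00 + $44,632.50 = $167,037.50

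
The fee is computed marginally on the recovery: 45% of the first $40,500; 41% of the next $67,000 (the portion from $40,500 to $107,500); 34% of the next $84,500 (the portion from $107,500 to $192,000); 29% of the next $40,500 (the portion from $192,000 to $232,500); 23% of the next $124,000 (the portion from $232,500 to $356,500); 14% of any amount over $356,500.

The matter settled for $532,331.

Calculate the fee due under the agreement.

$139,306.34

First $40,500 at 45% = $18,225.00
Next $67,000 at 41% = $27,470.00
Next $84,500 at 34% = $28,730.00
Next $40,500 at 29% = $11,745.00
Next $124,000 at 23% = $28,520.00
Remaining $175,831 at 14% = $24,616.34
Fee: $18,225.00 + $27,470.00 + $28,730.00 + $11,745.00 + $28,520.00 + $24,616.34 = $139,306.34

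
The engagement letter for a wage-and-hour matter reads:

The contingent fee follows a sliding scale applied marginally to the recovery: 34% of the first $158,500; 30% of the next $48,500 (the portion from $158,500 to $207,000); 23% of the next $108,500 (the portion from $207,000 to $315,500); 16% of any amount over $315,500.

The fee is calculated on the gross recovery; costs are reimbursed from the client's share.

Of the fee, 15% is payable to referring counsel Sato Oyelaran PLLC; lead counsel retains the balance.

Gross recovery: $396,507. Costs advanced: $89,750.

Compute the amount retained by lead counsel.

Fee base is the gross recovery, $396,507; costs are reimbursed separately.
First $158,500 at 34% = $53,890.00
Next $48,500 at 30% = $14,550.00
Next $108,500 at 23% = $24,955.00
Remaining $81,007 at 16% = $12,961.12
Fee: $53,890.00 + $14,550.00 + $24,955.00 + $12,961.12 = $106,356.12
Referral share: 15% of $106,356.12 = $15,953.42; lead counsel retains $106,356.12 − $15,953.42 = $90,402.70.

$90,402.70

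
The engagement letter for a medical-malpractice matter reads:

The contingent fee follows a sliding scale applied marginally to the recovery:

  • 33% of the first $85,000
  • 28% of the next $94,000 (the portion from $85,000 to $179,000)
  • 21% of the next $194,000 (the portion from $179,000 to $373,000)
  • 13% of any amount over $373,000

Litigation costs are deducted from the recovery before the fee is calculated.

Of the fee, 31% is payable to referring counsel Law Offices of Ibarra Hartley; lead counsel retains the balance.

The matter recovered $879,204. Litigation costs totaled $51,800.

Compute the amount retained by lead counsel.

$106,385.94

Fee base (net of costs): $879,204 − $51,800 = $827,404
First $85,000 at 33% = $28,050.00
Next $94,000 at 28% = $26,320.00
Next $194,000 at 21% = $40,740.00
Remaining $454,404 at 13% = $59,072.52
Fee: $28,050.00 + $26,320.00 + $40,740.00 + $59,072.52 = $154,182.52
Referral share: 31% of $154,182.52 = $47,796.58; lead counsel retains $154,182.52 − $47,796.58 = $106,385.94.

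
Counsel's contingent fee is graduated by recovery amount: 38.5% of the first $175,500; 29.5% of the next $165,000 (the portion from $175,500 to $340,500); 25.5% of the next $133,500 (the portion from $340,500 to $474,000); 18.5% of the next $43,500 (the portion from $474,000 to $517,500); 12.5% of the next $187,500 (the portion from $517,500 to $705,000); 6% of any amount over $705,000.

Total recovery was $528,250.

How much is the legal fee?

$159,676.25

First $175,500 at 38.5% = $67,567.50
Next $165,000 at 29.5% = $48,675.00
Next $133,500 at 25.5% = $34,042.50
Next $43,500 at 18.5% = $8,047.50
Remaining $10,750 at 12.5% = $1,343.75
Fee: $67,567.50 + $48,675.00 + $34,042.50 + $8,047.50 + $1,343.75 = $159,676.25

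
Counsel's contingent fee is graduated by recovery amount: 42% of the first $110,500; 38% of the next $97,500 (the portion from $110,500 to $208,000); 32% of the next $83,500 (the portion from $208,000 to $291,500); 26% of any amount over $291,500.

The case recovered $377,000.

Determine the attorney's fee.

First $110,500 at 42% = $46,410.00
Next $97,500 at 38% = $37,050.00
Next $83,500 at 32% = $26,720.00
Remaining $85,500 at 26% = $22,230.00
Fee: $46,410.00 + $37,050.00 + $26,720.00 + $22,230.00 = $132,410.00

$132,410.00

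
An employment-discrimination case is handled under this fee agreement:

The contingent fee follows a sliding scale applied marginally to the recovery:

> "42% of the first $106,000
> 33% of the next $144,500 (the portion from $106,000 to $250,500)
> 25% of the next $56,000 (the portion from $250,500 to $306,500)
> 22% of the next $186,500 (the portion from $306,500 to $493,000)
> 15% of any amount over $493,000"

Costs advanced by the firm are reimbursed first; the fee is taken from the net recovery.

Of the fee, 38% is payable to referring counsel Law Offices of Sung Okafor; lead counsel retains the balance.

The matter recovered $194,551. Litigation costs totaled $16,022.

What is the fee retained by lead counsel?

$42,441.83

Fee base (net of costs): $194,551 − $16,022 = $178,529
First $106,000 at 42% = $44,520.00
Remaining $72,529 at 33% = $23,934.57
Fee: $44,520.00 + $23,934.57 = $68,454.57
Referral share: 38% of $68,454.57 = $26,012.74; lead counsel retains $68,454.57 − $26,012.74 = $42,441.83.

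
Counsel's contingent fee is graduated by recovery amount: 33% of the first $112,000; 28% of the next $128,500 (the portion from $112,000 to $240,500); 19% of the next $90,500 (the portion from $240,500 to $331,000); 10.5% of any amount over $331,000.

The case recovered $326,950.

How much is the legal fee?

First $112,000 at 33% = $36,960.00
Next $128,500 at 28% = $35,980.00
Remaining $86,450 at 19% = $16,425.50
Fee: $36,960.00 + $35,980.00 + $16,425.50 = $89,365.50

$89,365.50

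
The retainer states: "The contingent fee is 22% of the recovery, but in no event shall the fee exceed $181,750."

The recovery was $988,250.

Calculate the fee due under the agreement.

22% of $988,250 = $217,415.00
That exceeds the $181,750 cap, so the fee is capped at $181,750.

$181,750.00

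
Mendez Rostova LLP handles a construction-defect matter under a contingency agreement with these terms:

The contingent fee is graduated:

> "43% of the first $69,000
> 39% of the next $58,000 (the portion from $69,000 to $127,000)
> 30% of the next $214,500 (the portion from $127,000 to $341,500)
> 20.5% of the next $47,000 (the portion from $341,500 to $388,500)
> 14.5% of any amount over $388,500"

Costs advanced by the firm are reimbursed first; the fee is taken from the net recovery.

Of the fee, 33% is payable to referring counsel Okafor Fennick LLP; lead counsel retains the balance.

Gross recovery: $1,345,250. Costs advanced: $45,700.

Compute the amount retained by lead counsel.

$173,112.76

Fee base (net of costs): $1,345,250 − $45,700 = $1,299,550
First $69,000 at 43% = $29,670.00
Next $58,000 at 39% = $22,620.00
Next $214,500 at 30% = $64,350.00
Next $47,000 at 20.5% = $9,635.00
Remaining $911,050 at 14.5% = $132,102.25
Fee: $29,670.00 + $22,620.00 + $64,350.00 + $9,635.00 + $132,102.25 = $258,377.25
Referral share: 33% of $258,377.25 = $85,264.49; lead counsel retains $258,377.25 − $85,264.49 = $173,112.76.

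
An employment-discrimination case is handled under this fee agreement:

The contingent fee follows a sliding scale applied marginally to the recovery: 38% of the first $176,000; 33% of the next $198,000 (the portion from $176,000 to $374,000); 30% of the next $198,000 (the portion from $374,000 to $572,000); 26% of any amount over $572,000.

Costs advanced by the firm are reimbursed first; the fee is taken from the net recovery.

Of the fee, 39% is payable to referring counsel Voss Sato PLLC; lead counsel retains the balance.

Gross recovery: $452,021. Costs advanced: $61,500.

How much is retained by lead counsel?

Fee base (net of costs): $452,021 − $61,500 = $390,521
First $176,000 at 38% = $66,880.00
Next $198,000 at 33% = $65,340.00
Remaining $16,521 at 30% = $4,956.30
Fee: $66,880.00 + $65,340.00 + $4,956.30 = $137,176.30
Referral share: 39% of $137,176.30 = $53,498.76; lead counsel retains $137,176.30 − $53,498.76 = $83,677.54.

$83,677.54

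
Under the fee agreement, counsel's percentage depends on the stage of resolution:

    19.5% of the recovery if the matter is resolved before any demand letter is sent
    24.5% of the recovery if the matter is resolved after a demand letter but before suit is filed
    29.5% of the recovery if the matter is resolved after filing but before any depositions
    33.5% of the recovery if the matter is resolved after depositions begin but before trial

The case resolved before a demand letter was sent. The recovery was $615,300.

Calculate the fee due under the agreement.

$119,983.50

The matter resolved before a demand letter was sent, so the 19.5% rate applies.
$615,300 × 19.5% = $119,983.50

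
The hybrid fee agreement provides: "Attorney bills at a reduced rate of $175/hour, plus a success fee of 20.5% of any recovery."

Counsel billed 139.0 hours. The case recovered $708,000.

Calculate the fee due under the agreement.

Hourly: 139.0 × $175 = $24,325.00
Success fee: 20.5% of $708,000 = $145,140.00
Total: $24,325.00 + $145,140.00 = $169,465.00

$169,465.00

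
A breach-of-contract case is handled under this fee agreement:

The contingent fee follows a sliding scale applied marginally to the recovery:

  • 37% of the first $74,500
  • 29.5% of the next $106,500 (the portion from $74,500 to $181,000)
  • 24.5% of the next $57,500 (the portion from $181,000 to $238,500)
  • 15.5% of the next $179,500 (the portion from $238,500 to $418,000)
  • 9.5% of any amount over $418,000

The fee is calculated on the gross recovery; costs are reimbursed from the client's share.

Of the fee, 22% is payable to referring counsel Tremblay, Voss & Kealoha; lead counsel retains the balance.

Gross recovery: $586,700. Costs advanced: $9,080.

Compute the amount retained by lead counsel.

$91,196.82

Fee base is the gross recovery, $586,700; costs are reimbursed separately.
First $74,500 at 37% = $27,565.00
Next $106,500 at 29.5% = $31,417.50
Next $57,500 at 24.5% = $14,087.50
Next $179,500 at 15.5% = $27,822.50
Remaining $168,700 at 9.5% = $16,026.50
Fee: $27,565.00 + $31,417.50 + $14,087.50 + $27,822.50 + $16,026.50 = $116,919.00
Referral share: 22% of $116,919.00 = $25,722.18; lead counsel retains $116,919.00 − $25,722.18 = $91,196.82.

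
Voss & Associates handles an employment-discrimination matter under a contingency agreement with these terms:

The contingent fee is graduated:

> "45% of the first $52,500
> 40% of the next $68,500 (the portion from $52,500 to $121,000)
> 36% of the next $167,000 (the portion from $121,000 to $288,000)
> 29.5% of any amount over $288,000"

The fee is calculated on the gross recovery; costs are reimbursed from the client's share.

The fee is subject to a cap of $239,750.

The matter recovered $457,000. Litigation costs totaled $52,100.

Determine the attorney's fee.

Fee base is the gross recovery, $457,000; costs are reimbursed separately.
First $52,500 at 45% = $23,625.00
Next $68,500 at 40% = $27,400.00
Next $167,000 at 36% = $60,120.00
Remaining $169,000 at 29.5% = $49,855.00
Fee: $23,625.00 + $27,400.00 + $60,120.00 + $49,855.00 = $161,000.00
$161,000.00 is under the $239,750 cap.

$161,000.00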